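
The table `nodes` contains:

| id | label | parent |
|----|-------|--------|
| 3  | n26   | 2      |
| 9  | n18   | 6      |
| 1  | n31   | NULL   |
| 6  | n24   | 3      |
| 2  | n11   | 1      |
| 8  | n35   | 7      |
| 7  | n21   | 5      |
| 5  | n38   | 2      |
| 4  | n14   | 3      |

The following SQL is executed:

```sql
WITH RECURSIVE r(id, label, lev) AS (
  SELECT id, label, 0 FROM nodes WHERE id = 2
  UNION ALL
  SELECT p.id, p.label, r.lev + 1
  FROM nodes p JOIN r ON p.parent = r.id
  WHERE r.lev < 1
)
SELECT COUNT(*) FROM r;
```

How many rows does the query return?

3

Base: id=2 (n11) at lev 0.
Iteration 1: rows with parent in {2} -> n26 (id 3, lev 1), n38 (id 5, lev 1).
Iteration 2: lev < 1 fails for all current rows; recursion stops.
Total rows emitted: 3.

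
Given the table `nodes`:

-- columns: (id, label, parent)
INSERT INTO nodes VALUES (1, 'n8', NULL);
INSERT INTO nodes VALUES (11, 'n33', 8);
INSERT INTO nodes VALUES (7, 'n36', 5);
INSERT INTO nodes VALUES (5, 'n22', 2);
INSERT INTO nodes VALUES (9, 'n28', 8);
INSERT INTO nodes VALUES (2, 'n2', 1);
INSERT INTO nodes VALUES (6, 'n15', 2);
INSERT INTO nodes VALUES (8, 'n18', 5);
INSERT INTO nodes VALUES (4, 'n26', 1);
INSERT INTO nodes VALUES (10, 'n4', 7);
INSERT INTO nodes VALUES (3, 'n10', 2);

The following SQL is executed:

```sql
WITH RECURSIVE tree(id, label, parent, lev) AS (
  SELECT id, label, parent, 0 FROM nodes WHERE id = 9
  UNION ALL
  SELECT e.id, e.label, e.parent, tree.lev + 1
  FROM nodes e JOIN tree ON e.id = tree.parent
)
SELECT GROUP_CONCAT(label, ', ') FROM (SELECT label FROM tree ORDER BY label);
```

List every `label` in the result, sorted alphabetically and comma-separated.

n18, n2, n22, n28, n8

Base: id=9 (n28), parent=8, lev 0.
Iteration 1: join on id=8 -> n18 (id 8, parent=5, lev 1).
Iteration 2: join on id=5 -> n22 (id 5, parent=2, lev 2).
Iteration 3: join on id=2 -> n2 (id 2, parent=1, lev 3).
Iteration 4: join on id=1 -> n8 (id 1, parent=NULL, lev 4).
Iteration 5: parent is NULL; no match; recursion stops.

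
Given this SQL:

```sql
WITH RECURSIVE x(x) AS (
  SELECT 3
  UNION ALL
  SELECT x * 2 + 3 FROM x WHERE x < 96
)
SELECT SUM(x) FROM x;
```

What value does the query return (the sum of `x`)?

360

Base: x=3.
Iteration 1: 3 < 96 holds -> x = 3 * 2 + 3 = 9.
Iteration 2: 9 < 96 holds -> x = 9 * 2 + 3 = 21.
Iteration 3: 21 < 96 holds -> x = 21 * 2 + 3 = 45.
Iteration 4: 45 < 96 holds -> x = 45 * 2 + 3 = 93.
Iteration 5: 93 < 96 holds -> x = 93 * 2 + 3 = 189.
Iteration 6: 189 < 96 fails; recursion stops.
SUM(x) = 3 + 9 + 21 + 45 + 93 + 189 = 360.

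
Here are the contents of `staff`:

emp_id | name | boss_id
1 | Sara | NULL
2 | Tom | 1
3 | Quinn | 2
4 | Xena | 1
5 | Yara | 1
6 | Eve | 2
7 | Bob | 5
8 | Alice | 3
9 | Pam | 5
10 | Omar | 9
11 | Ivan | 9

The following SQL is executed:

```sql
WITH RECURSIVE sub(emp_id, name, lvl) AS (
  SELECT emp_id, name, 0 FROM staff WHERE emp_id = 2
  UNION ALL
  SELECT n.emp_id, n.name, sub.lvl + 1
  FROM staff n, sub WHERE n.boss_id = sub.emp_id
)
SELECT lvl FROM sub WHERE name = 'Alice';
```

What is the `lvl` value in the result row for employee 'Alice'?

2

Base: emp_id=2 (Tom) at lvl 0.
Iteration 1: rows with boss_id in {2} -> Quinn (id 3, lvl 1), Eve (id 6, lvl 1).
Iteration 2: rows with boss_id in {3,6} -> Alice (id 8, lvl 2).
Iteration 3: no rows with boss_id in {8}; recursion stops.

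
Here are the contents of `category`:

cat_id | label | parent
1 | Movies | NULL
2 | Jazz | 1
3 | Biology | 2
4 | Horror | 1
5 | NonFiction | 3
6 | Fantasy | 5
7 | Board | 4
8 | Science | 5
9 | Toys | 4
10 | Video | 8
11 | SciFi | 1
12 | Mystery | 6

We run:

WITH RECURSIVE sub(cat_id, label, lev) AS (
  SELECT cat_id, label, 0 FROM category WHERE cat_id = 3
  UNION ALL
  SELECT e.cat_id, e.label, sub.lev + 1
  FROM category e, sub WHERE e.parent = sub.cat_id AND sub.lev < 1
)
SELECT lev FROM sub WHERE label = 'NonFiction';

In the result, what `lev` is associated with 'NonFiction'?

1

Base: cat_id=3 (Biology) at lev 0.
Iteration 1: rows with parent in {3} -> NonFiction (id 5, lev 1).
Iteration 2: lev < 1 fails for all current rows; recursion stops.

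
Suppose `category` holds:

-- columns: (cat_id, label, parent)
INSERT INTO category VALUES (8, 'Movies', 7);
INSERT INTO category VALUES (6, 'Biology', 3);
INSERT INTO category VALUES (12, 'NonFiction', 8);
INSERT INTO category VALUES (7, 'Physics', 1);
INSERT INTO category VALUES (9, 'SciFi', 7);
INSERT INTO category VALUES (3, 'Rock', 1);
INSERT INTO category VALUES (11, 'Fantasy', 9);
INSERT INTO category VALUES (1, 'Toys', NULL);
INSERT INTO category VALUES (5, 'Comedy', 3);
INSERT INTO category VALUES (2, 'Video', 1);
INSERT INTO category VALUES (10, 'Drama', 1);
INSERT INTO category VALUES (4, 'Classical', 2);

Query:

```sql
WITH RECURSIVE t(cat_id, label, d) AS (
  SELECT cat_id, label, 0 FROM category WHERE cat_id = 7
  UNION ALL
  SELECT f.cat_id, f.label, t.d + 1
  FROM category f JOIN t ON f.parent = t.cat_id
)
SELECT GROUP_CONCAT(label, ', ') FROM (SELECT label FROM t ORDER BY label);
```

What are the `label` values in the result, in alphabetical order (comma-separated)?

Base: cat_id=7 (Physics) at d 0.
Iteration 1: rows with parent in {7} -> Movies (id 8, d 1), SciFi (id 9, d 1).
Iteration 2: rows with parent in {8,9} -> Fantasy (id 11, d 2), NonFiction (id 12, d 2).
Iteration 3: no rows with parent in {11,12}; recursion stops.

Fantasy, Movies, NonFiction, Physics, SciFi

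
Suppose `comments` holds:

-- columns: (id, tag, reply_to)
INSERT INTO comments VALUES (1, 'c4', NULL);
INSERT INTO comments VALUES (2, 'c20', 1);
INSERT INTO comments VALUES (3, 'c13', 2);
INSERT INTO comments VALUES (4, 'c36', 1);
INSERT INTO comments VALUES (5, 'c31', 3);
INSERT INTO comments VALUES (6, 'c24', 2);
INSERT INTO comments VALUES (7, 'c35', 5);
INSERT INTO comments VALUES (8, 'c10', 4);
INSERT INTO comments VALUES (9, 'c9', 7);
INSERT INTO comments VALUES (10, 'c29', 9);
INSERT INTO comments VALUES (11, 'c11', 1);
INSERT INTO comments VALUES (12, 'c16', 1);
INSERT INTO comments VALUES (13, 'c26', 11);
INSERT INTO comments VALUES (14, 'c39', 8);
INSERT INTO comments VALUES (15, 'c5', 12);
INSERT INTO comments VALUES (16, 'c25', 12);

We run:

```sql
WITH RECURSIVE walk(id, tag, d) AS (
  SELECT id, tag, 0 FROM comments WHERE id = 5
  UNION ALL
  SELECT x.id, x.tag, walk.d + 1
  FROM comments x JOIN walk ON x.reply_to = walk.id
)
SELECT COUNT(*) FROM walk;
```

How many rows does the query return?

4

Base: id=5 (c31) at d 0.
Iteration 1: rows with reply_to in {5} -> c35 (id 7, d 1).
Iteration 2: rows with reply_to in {7} -> c9 (id 9, d 2).
Iteration 3: rows with reply_to in {9} -> c29 (id 10, d 3).
Iteration 4: no rows with reply_to in {10}; recursion stops.
Total rows emitted: 4.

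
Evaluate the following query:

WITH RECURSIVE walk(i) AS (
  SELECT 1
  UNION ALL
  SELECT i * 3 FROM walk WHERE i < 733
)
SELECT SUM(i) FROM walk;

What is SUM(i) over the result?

3280

Base: i=1.
Iteration 1: 1 < 733 holds -> i = 1 * 3 = 3.
Iteration 2: 3 < 733 holds -> i = 3 * 3 = 9.
Iteration 3: 9 < 733 holds -> i = 9 * 3 = 27.
Iteration 4: 27 < 733 holds -> i = 27 * 3 = 81.
Iteration 5: 81 < 733 holds -> i = 81 * 3 = 243.
Iteration 6: 243 < 733 holds -> i = 243 * 3 = 729.
Iteration 7: 729 < 733 holds -> i = 729 * 3 = 2187.
Iteration 8: 2187 < 733 fails; recursion stops.
SUM(i) = 1 + 3 + 9 + 27 + 81 + 243 + 729 + 2187 = 3280.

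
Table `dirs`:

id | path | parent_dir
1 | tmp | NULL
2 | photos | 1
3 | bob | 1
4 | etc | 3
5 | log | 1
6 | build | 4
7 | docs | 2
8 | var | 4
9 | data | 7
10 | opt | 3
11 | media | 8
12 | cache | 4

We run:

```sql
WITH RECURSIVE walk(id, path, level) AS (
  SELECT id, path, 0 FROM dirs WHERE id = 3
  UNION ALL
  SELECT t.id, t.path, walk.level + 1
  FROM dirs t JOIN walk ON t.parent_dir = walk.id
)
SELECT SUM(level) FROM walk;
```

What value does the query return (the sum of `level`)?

Base: id=3 (bob) at level 0.
Iteration 1: rows with parent_dir in {3} -> etc (id 4, level 1), opt (id 10, level 1).
Iteration 2: rows with parent_dir in {4,10} -> build (id 6, level 2), var (id 8, level 2), cache (id 12, level 2).
Iteration 3: rows with parent_dir in {6,8,12} -> media (id 11, level 3).
Iteration 4: no rows with parent_dir in {11}; recursion stops.
SUM(level) = 0 + 1 + 1 + 2 + 2 + 2 + 3 = 11.

11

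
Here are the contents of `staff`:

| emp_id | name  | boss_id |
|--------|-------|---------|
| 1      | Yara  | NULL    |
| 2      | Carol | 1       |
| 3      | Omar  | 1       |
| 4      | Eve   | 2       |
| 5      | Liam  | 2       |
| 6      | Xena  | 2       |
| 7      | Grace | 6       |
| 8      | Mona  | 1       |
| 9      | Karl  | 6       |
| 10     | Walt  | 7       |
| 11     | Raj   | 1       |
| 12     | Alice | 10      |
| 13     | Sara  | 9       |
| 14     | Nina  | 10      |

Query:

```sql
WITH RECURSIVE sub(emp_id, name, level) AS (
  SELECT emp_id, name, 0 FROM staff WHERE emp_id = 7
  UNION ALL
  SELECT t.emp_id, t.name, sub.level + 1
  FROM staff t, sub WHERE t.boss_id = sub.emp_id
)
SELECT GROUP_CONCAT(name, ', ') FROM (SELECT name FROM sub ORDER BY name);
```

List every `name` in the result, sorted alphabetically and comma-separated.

Alice, Grace, Nina, Walt

Base: emp_id=7 (Grace) at level 0.
Iteration 1: rows with boss_id in {7} -> Walt (id 10, level 1).
Iteration 2: rows with boss_id in {10} -> Alice (id 12, level 2), Nina (id 14, level 2).
Iteration 3: no rows with boss_id in {12,14}; recursion stops.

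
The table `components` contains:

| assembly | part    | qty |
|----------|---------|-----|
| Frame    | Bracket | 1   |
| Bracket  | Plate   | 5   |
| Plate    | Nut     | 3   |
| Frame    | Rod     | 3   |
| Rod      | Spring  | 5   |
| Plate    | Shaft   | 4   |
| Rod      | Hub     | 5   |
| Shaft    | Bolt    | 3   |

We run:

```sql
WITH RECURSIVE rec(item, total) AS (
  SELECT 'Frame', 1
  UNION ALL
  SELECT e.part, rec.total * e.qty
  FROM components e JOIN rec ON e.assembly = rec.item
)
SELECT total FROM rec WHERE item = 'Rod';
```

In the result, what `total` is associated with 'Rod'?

3

Base: (Frame, total=1).
Iteration 1: components of {Frame} -> Bracket = 1*1 = 1, Rod = 1*3 = 3.
Iteration 2: components of {Bracket,Rod} -> Hub = 3*5 = 15, Plate = 1*5 = 5, Spring = 3*5 = 15.
Iteration 3: components of {Hub,Plate,Spring} -> Nut = 5*3 = 15, Shaft = 5*4 = 20.
Iteration 4: components of {Nut,Shaft} -> Bolt = 20*3 = 60.
Iteration 5: no further components; recursion stops.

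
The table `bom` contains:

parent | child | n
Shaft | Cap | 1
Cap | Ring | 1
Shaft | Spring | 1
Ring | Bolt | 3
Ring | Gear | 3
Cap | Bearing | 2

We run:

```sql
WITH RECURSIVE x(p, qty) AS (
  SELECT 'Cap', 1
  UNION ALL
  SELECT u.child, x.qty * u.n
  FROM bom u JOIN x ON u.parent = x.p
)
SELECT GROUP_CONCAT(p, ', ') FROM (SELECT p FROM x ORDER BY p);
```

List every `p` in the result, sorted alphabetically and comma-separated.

Bearing, Bolt, Cap, Gear, Ring

Base: (Cap, qty=1).
Iteration 1: components of {Cap} -> Bearing = 1*2 = 2, Ring = 1*1 = 1.
Iteration 2: components of {Bearing,Ring} -> Bolt = 1*3 = 3, Gear = 1*3 = 3.
Iteration 3: no further components; recursion stops.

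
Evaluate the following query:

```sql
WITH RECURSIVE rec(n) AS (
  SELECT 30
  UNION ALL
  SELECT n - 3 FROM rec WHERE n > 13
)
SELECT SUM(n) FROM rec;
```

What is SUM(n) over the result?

147

Base: n=30.
Iteration 1: 30 > 13 holds -> n = 30 - 3 = 27.
Iteration 2: 27 > 13 holds -> n = 27 - 3 = 24.
Iteration 3: 24 > 13 holds -> n = 24 - 3 = 21.
Iteration 4: 21 > 13 holds -> n = 21 - 3 = 18.
Iteration 5: 18 > 13 holds -> n = 18 - 3 = 15.
Iteration 6: 15 > 13 holds -> n = 15 - 3 = 12.
Iteration 7: 12 > 13 fails; recursion stops.
SUM(n) = 30 + 27 + 24 + 21 + 18 + 15 + 12 = 147.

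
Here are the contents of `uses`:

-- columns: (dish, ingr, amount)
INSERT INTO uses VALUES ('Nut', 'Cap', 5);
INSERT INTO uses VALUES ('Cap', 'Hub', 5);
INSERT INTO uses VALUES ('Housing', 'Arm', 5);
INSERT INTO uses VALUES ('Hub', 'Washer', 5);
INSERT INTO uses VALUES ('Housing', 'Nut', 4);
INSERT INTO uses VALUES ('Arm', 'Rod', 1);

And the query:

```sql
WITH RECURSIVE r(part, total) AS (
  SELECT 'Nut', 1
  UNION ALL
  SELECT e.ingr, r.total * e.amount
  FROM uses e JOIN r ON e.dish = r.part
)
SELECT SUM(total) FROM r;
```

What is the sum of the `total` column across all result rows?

Base: (Nut, total=1).
Iteration 1: components of {Nut} -> Cap = 1*5 = 5.
Iteration 2: components of {Cap} -> Hub = 5*5 = 25.
Iteration 3: components of {Hub} -> Washer = 25*5 = 125.
Iteration 4: no further components; recursion stops.
SUM(total) = 1 + 5 + 25 + 125 = 156.

156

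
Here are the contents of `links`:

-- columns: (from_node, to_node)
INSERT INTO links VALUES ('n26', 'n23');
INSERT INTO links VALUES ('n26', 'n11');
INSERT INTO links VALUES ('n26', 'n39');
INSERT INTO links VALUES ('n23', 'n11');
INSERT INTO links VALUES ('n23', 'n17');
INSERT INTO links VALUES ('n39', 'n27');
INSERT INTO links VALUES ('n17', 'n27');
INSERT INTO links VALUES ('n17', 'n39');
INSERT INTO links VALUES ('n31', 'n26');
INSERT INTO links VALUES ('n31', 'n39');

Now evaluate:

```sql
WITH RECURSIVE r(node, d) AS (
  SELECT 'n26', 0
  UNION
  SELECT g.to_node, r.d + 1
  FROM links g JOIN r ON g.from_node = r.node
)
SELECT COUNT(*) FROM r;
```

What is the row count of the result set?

10

Base: (n26, d=0).
Iteration 1: edges from {n26} -> (n11, d=1), (n23, d=1), (n39, d=1).
Iteration 2: edges from {n11,n23,n39} -> (n11, d=2), (n17, d=2), (n27, d=2).
Iteration 3: edges from {n11,n17,n27} -> (n27, d=3), (n39, d=3).
Iteration 4: edges from {n27,n39} -> (n27, d=4).
Iteration 5: no outgoing edges from {n27}; recursion stops.
Total rows emitted: 10.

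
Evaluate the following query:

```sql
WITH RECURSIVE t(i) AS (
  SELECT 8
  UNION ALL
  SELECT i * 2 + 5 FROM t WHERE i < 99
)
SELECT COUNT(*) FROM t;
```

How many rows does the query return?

4

Base: i=8.
Iteration 1: 8 < 99 holds -> i = 8 * 2 + 5 = 21.
Iteration 2: 21 < 99 holds -> i = 21 * 2 + 5 = 47.
Iteration 3: 47 < 99 holds -> i = 47 * 2 + 5 = 99.
Iteration 4: 99 < 99 fails; recursion stops.
Total rows emitted: 4.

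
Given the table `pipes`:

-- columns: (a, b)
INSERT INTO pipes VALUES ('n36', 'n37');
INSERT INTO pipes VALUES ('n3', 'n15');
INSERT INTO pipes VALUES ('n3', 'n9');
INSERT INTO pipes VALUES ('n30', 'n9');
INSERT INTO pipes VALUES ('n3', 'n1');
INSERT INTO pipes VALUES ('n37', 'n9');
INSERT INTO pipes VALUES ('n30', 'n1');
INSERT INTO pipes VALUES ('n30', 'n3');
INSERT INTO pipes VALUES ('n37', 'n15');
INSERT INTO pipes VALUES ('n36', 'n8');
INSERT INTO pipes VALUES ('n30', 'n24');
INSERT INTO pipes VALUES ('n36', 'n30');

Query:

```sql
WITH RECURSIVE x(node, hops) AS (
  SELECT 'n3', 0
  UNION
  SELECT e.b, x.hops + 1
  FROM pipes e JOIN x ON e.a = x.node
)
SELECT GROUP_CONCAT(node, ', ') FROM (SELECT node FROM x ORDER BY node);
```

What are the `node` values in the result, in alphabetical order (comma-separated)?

Base: (n3, hops=0).
Iteration 1: edges from {n3} -> (n1, hops=1), (n15, hops=1), (n9, hops=1).
Iteration 2: no outgoing edges from {n1,n15,n9}; recursion stops.

n1, n15, n3, n9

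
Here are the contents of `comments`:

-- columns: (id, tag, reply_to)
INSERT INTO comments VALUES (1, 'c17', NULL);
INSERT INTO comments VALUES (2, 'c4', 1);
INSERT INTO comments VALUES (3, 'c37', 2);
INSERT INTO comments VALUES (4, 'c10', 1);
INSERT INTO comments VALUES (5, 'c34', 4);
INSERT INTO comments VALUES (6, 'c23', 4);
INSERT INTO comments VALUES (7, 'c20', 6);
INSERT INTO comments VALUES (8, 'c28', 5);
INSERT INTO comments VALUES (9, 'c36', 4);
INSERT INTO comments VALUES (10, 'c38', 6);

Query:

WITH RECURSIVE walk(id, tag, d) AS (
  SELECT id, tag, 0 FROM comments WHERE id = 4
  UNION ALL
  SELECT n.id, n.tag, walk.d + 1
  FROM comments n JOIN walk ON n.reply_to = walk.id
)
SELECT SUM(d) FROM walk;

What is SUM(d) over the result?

Base: id=4 (c10) at d 0.
Iteration 1: rows with reply_to in {4} -> c34 (id 5, d 1), c23 (id 6, d 1), c36 (id 9, d 1).
Iteration 2: rows with reply_to in {5,6,9} -> c20 (id 7, d 2), c28 (id 8, d 2), c38 (id 10, d 2).
Iteration 3: no rows with reply_to in {7,8,10}; recursion stops.
SUM(d) = 0 + 1 + 1 + 1 + 2 + 2 + 2 = 9.

9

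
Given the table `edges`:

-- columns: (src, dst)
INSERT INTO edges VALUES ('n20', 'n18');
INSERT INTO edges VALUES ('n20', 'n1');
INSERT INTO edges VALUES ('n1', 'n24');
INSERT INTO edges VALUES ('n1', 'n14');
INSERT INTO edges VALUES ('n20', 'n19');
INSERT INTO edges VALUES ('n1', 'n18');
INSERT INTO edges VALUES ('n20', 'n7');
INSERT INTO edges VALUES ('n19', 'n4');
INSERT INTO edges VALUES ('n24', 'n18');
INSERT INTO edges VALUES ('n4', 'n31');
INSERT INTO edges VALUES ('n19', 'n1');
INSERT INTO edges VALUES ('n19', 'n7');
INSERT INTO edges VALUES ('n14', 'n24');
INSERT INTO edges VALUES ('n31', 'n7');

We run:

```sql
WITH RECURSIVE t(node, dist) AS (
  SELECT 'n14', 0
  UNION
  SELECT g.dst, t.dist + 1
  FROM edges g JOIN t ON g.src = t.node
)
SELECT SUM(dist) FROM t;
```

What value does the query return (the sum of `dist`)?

Base: (n14, dist=0).
Iteration 1: edges from {n14} -> (n24, dist=1).
Iteration 2: edges from {n24} -> (n18, dist=2).
Iteration 3: no outgoing edges from {n18}; recursion stops.
SUM(dist) = 0 + 1 + 2 = 3.

3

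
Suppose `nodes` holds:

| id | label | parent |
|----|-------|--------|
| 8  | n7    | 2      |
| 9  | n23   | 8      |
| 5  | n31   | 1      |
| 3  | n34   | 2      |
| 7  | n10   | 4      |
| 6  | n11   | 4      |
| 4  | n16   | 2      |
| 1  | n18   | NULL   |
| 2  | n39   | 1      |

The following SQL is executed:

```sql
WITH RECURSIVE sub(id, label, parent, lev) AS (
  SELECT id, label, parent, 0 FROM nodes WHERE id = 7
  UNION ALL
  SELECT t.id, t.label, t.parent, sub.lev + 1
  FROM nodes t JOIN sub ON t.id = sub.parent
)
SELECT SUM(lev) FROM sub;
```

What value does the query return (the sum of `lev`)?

6

Base: id=7 (n10), parent=4, lev 0.
Iteration 1: join on id=4 -> n16 (id 4, parent=2, lev 1).
Iteration 2: join on id=2 -> n39 (id 2, parent=1, lev 2).
Iteration 3: join on id=1 -> n18 (id 1, parent=NULL, lev 3).
Iteration 4: parent is NULL; no match; recursion stops.
SUM(lev) = 0 + 1 + 2 + 3 = 6.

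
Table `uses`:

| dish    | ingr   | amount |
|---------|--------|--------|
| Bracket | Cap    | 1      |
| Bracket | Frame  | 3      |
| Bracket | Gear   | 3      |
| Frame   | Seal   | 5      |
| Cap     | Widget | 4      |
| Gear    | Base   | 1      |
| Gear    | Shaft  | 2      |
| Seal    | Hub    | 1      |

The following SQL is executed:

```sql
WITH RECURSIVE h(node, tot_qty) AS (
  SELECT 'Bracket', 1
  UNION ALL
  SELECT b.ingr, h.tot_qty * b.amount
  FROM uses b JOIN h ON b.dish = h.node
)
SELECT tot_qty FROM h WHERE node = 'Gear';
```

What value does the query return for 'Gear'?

Base: (Bracket, tot_qty=1).
Iteration 1: components of {Bracket} -> Cap = 1*1 = 1, Frame = 1*3 = 3, Gear = 1*3 = 3.
Iteration 2: components of {Cap,Frame,Gear} -> Base = 3*1 = 3, Seal = 3*5 = 15, Shaft = 3*2 = 6, Widget = 1*4 = 4.
Iteration 3: components of {Base,Seal,Shaft,Widget} -> Hub = 15*1 = 15.
Iteration 4: no further components; recursion stops.

3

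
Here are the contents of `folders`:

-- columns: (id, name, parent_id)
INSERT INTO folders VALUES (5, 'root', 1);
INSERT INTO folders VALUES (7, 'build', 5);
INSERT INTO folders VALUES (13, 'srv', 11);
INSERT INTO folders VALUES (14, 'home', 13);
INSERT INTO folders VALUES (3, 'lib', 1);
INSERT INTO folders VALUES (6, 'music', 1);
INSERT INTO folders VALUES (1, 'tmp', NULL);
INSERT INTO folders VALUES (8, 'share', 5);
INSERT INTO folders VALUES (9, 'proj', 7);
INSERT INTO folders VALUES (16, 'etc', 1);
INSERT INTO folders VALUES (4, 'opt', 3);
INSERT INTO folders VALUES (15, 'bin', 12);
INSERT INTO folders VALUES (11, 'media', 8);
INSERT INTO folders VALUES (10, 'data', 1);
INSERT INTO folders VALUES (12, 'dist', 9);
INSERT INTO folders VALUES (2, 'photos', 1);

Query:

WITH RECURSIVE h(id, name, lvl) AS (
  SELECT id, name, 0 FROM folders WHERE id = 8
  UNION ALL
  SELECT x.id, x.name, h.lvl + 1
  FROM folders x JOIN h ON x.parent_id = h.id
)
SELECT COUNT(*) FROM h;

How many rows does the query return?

Base: id=8 (share) at lvl 0.
Iteration 1: rows with parent_id in {8} -> media (id 11, lvl 1).
Iteration 2: rows with parent_id in {11} -> srv (id 13, lvl 2).
Iteration 3: rows with parent_id in {13} -> home (id 14, lvl 3).
Iteration 4: no rows with parent_id in {14}; recursion stops.
Total rows emitted: 4.

4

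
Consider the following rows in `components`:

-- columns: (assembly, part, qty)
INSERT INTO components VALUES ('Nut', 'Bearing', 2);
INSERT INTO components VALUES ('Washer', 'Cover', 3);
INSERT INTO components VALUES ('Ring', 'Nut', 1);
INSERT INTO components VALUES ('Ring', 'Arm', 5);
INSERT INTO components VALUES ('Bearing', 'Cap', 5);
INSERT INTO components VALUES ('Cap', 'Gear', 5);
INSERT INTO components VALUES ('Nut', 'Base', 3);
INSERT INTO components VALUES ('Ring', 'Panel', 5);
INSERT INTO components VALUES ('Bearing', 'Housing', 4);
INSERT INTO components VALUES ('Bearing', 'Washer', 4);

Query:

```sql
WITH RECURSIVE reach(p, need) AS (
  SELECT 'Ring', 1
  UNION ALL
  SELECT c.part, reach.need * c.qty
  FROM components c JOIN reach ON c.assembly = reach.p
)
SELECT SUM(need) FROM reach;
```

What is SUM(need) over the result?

Base: (Ring, need=1).
Iteration 1: components of {Ring} -> Arm = 1*5 = 5, Nut = 1*1 = 1, Panel = 1*5 = 5.
Iteration 2: components of {Arm,Nut,Panel} -> Base = 1*3 = 3, Bearing = 1*2 = 2.
Iteration 3: components of {Base,Bearing} -> Cap = 2*5 = 10, Housing = 2*4 = 8, Washer = 2*4 = 8.
Iteration 4: components of {Cap,Housing,Washer} -> Cover = 8*3 = 24, Gear = 10*5 = 50.
Iteration 5: no further components; recursion stops.
SUM(need) = 1 + 5 + 5 + 1 + 3 + 2 + 10 + 8 + 8 + 50 + 24 = 117.

117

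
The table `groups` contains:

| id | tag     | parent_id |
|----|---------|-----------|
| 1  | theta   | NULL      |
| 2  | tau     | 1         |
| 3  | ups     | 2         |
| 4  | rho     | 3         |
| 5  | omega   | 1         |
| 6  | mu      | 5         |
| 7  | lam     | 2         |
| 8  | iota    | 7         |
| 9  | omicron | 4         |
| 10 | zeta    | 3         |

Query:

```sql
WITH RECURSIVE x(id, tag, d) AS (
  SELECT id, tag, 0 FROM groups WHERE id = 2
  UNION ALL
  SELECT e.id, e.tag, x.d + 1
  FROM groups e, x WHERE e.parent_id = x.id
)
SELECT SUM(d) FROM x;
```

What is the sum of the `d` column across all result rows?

Base: id=2 (tau) at d 0.
Iteration 1: rows with parent_id in {2} -> ups (id 3, d 1), lam (id 7, d 1).
Iteration 2: rows with parent_id in {3,7} -> rho (id 4, d 2), iota (id 8, d 2), zeta (id 10, d 2).
Iteration 3: rows with parent_id in {4,8,10} -> omicron (id 9, d 3).
Iteration 4: no rows with parent_id in {9}; recursion stops.
SUM(d) = 0 + 1 + 1 + 2 + 2 + 2 + 3 = 11.

11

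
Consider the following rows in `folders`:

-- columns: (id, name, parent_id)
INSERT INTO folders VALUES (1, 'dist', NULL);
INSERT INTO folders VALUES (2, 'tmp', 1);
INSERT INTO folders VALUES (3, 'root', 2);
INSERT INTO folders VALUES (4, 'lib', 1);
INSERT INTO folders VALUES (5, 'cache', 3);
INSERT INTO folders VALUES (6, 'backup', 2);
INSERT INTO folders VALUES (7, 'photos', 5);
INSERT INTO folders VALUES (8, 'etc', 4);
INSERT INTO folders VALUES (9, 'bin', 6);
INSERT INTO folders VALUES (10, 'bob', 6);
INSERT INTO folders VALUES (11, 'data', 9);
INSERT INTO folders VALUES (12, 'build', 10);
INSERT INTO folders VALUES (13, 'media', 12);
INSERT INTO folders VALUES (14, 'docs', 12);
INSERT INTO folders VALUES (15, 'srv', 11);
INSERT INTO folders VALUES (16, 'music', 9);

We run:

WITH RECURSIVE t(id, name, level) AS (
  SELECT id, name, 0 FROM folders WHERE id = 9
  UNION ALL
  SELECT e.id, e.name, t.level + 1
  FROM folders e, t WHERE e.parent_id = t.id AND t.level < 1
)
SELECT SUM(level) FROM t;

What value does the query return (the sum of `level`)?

Base: id=9 (bin) at level 0.
Iteration 1: rows with parent_id in {9} -> data (id 11, level 1), music (id 16, level 1).
Iteration 2: level < 1 fails for all current rows; recursion stops.
SUM(level) = 0 + 1 + 1 = 2.

2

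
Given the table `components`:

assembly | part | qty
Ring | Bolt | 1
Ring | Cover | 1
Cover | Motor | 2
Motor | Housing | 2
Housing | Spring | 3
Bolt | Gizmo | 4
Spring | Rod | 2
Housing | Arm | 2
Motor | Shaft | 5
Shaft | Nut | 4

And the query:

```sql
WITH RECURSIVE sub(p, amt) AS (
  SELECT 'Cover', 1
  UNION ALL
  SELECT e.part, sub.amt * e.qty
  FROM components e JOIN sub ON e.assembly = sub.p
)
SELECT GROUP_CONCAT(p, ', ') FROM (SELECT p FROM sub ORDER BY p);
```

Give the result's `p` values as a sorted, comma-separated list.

Base: (Cover, amt=1).
Iteration 1: components of {Cover} -> Motor = 1*2 = 2.
Iteration 2: components of {Motor} -> Housing = 2*2 = 4, Shaft = 2*5 = 10.
Iteration 3: components of {Housing,Shaft} -> Arm = 4*2 = 8, Nut = 10*4 = 40, Spring = 4*3 = 12.
Iteration 4: components of {Arm,Nut,Spring} -> Rod = 12*2 = 24.
Iteration 5: no further components; recursion stops.

Arm, Cover, Housing, Motor, Nut, Rod, Shaft, Spring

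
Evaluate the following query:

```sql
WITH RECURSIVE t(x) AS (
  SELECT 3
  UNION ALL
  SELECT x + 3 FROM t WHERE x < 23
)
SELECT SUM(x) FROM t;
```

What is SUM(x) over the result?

Base: x=3.
Iteration 1: 3 < 23 holds -> x = 3 + 3 = 6.
Iteration 2: 6 < 23 holds -> x = 6 + 3 = 9.
Iteration 3: 9 < 23 holds -> x = 9 + 3 = 12.
Iteration 4: 12 < 23 holds -> x = 12 + 3 = 15.
Iteration 5: 15 < 23 holds -> x = 15 + 3 = 18.
Iteration 6: 18 < 23 holds -> x = 18 + 3 = 21.
Iteration 7: 21 < 23 holds -> x = 21 + 3 = 24.
Iteration 8: 24 < 23 fails; recursion stops.
SUM(x) = 3 + 6 + 9 + 12 + 15 + 18 + 21 + 24 = 108.

108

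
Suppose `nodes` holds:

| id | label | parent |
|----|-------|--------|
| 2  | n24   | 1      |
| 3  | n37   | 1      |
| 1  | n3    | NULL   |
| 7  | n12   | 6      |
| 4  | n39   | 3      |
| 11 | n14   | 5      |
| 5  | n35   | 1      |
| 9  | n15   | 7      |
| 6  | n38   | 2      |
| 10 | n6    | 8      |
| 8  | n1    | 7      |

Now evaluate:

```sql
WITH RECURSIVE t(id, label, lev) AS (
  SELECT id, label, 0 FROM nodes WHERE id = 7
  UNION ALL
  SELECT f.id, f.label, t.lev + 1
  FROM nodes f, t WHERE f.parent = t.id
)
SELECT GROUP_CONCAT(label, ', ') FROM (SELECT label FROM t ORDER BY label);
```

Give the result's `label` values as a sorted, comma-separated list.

n1, n12, n15, n6

Base: id=7 (n12) at lev 0.
Iteration 1: rows with parent in {7} -> n1 (id 8, lev 1), n15 (id 9, lev 1).
Iteration 2: rows with parent in {8,9} -> n6 (id 10, lev 2).
Iteration 3: no rows with parent in {10}; recursion stops.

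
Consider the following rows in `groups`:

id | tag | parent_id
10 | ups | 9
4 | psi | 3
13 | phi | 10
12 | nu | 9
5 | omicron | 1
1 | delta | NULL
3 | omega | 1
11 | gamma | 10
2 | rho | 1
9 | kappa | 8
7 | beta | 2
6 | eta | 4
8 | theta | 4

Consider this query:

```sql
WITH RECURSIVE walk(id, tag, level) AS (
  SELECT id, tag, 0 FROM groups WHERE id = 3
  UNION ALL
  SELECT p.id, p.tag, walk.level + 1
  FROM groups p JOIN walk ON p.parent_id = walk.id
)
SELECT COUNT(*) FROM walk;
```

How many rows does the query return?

Base: id=3 (omega) at level 0.
Iteration 1: rows with parent_id in {3} -> psi (id 4, level 1).
Iteration 2: rows with parent_id in {4} -> eta (id 6, level 2), theta (id 8, level 2).
Iteration 3: rows with parent_id in {6,8} -> kappa (id 9, level 3).
Iteration 4: rows with parent_id in {9} -> ups (id 10, level 4), nu (id 12, level 4).
Iteration 5: rows with parent_id in {10,12} -> gamma (id 11, level 5), phi (id 13, level 5).
Iteration 6: no rows with parent_id in {11,13}; recursion stops.
Total rows emitted: 9.

9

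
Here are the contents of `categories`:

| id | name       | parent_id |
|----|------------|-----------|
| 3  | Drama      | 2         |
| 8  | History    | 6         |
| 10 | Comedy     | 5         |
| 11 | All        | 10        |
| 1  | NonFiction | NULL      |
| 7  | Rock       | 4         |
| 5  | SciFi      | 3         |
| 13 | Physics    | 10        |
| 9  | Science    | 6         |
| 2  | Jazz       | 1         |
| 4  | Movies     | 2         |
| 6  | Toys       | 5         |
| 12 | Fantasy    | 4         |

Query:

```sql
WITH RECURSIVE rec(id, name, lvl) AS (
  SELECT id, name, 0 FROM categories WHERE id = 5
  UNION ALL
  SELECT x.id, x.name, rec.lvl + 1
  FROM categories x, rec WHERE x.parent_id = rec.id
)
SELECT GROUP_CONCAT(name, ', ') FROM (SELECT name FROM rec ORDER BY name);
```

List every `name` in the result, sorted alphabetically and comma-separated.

Base: id=5 (SciFi) at lvl 0.
Iteration 1: rows with parent_id in {5} -> Toys (id 6, lvl 1), Comedy (id 10, lvl 1).
Iteration 2: rows with parent_id in {6,10} -> History (id 8, lvl 2), Science (id 9, lvl 2), All (id 11, lvl 2), Physics (id 13, lvl 2).
Iteration 3: no rows with parent_id in {8,9,11,13}; recursion stops.

All, Comedy, History, Physics, SciFi, Science, Toys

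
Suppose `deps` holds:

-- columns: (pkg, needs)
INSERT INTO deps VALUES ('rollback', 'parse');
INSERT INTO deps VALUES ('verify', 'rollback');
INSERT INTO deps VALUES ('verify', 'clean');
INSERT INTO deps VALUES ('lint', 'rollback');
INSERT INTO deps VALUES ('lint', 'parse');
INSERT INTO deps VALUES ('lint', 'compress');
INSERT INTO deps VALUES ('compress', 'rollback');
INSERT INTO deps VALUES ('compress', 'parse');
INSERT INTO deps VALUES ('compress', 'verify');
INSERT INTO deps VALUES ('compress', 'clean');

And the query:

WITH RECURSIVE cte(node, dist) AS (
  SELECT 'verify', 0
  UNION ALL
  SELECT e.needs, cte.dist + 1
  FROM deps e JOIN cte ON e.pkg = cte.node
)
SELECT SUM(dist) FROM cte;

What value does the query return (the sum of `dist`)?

Base: (verify, dist=0).
Iteration 1: edges from {verify} -> (clean, dist=1), (rollback, dist=1).
Iteration 2: edges from {clean,rollback} -> (parse, dist=2).
Iteration 3: no outgoing edges from {parse}; recursion stops.
SUM(dist) = 0 + 1 + 1 + 2 = 4.

4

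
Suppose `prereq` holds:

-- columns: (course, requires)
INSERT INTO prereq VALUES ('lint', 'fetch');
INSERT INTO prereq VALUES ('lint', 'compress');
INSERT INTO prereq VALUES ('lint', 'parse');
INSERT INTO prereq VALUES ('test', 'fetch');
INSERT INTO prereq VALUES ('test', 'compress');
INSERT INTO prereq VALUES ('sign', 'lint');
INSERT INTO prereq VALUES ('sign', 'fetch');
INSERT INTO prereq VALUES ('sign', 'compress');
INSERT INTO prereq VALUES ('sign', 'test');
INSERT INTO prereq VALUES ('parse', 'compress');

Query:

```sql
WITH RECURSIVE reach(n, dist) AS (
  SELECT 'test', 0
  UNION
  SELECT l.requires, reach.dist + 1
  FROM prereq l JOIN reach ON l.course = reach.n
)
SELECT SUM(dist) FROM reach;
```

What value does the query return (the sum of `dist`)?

Base: (test, dist=0).
Iteration 1: edges from {test} -> (compress, dist=1), (fetch, dist=1).
Iteration 2: no outgoing edges from {compress,fetch}; recursion stops.
SUM(dist) = 0 + 1 + 1 = 2.

2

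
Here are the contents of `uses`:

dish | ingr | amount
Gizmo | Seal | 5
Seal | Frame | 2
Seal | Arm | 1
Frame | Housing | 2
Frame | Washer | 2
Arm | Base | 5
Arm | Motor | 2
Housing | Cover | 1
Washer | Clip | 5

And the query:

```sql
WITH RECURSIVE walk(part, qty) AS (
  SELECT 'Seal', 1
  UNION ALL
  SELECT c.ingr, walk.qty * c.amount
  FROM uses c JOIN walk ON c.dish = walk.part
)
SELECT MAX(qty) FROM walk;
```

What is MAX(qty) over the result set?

20

Base: (Seal, qty=1).
Iteration 1: components of {Seal} -> Arm = 1*1 = 1, Frame = 1*2 = 2.
Iteration 2: components of {Arm,Frame} -> Base = 1*5 = 5, Housing = 2*2 = 4, Motor = 1*2 = 2, Washer = 2*2 = 4.
Iteration 3: components of {Base,Housing,Motor,Washer} -> Clip = 4*5 = 20, Cover = 4*1 = 4.
Iteration 4: no further components; recursion stops.
qty values: 1, 2, 1, 4, 4, 5, 2, 4, 20; the maximum is 20.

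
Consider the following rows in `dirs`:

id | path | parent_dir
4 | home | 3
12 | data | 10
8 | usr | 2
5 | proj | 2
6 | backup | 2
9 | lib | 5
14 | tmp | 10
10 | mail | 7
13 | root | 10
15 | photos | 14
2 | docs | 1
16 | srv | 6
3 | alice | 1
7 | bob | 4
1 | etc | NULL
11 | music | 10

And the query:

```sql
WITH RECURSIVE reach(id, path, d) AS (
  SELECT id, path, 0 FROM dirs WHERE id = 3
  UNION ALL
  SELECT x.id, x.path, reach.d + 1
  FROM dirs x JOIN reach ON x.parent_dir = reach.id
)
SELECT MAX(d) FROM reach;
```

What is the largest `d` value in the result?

5

Base: id=3 (alice) at d 0.
Iteration 1: rows with parent_dir in {3} -> home (id 4, d 1).
Iteration 2: rows with parent_dir in {4} -> bob (id 7, d 2).
Iteration 3: rows with parent_dir in {7} -> mail (id 10, d 3).
Iteration 4: rows with parent_dir in {10} -> music (id 11, d 4), data (id 12, d 4), root (id 13, d 4), tmp (id 14, d 4).
Iteration 5: rows with parent_dir in {11,12,13,14} -> photos (id 15, d 5).
Iteration 6: no rows with parent_dir in {15}; recursion stops.
d values: 0, 1, 2, 3, 4, 4, 4, 4, 5; the maximum is 5.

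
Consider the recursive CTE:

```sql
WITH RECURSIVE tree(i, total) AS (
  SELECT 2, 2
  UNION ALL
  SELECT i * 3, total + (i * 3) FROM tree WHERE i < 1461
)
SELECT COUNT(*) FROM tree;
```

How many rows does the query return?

Base: i=2, total=2.
Iteration 1: 2 < 1461 holds -> i = 2 * 3 = 6, total = 2 + 6 = 8.
Iteration 2: 6 < 1461 holds -> i = 6 * 3 = 18, total = 8 + 18 = 26.
Iteration 3: 18 < 1461 holds -> i = 18 * 3 = 54, total = 26 + 54 = 80.
Iteration 4: 54 < 1461 holds -> i = 54 * 3 = 162, total = 80 + 162 = 242.
Iteration 5: 162 < 1461 holds -> i = 162 * 3 = 486, total = 242 + 486 = 728.
Iteration 6: 486 < 1461 holds -> i = 486 * 3 = 1458, total = 728 + 1458 = 2186.
Iteration 7: 1458 < 1461 holds -> i = 1458 * 3 = 4374, total = 2186 + 4374 = 6560.
Iteration 8: 4374 < 1461 fails; recursion stops.
Total rows emitted: 8.

8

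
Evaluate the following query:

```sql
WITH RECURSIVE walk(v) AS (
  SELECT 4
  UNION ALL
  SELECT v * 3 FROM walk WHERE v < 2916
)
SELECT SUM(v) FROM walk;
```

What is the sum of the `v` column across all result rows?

4372

Base: v=4.
Iteration 1: 4 < 2916 holds -> v = 4 * 3 = 12.
Iteration 2: 12 < 2916 holds -> v = 12 * 3 = 36.
Iteration 3: 36 < 2916 holds -> v = 36 * 3 = 108.
Iteration 4: 108 < 2916 holds -> v = 108 * 3 = 324.
Iteration 5: 324 < 2916 holds -> v = 324 * 3 = 972.
Iteration 6: 972 < 2916 holds -> v = 972 * 3 = 2916.
Iteration 7: 2916 < 2916 fails; recursion stops.
SUM(v) = 4 + 12 + 36 + 108 + 324 + 972 + 2916 = 4372.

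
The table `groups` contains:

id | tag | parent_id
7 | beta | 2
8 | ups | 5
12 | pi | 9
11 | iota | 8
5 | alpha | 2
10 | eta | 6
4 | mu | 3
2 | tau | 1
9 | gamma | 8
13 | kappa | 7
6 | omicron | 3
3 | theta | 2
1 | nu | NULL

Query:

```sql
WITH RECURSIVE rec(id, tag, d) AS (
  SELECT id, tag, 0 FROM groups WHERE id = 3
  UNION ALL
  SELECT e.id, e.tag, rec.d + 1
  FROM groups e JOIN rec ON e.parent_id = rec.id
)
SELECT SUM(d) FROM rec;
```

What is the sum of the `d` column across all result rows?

Base: id=3 (theta) at d 0.
Iteration 1: rows with parent_id in {3} -> mu (id 4, d 1), omicron (id 6, d 1).
Iteration 2: rows with parent_id in {4,6} -> eta (id 10, d 2).
Iteration 3: no rows with parent_id in {10}; recursion stops.
SUM(d) = 0 + 1 + 1 + 2 = 4.

4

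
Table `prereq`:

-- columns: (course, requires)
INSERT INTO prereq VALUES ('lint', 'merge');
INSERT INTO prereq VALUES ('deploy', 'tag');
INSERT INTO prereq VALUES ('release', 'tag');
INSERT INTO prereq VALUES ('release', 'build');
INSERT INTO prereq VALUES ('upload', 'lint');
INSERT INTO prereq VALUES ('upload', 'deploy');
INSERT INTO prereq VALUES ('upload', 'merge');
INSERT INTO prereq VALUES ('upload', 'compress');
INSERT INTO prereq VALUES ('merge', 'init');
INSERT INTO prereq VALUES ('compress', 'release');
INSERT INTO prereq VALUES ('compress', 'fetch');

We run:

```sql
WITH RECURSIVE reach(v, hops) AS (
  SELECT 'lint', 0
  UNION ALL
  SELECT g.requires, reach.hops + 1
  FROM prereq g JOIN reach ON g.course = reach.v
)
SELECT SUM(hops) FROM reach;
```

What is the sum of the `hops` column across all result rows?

3

Base: (lint, hops=0).
Iteration 1: edges from {lint} -> (merge, hops=1).
Iteration 2: edges from {merge} -> (init, hops=2).
Iteration 3: no outgoing edges from {init}; recursion stops.
SUM(hops) = 0 + 1 + 2 = 3.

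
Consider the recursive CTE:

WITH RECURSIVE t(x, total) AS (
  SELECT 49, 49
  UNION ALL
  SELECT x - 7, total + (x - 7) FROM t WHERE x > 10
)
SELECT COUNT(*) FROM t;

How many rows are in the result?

Base: x=49, total=49.
Iteration 1: 49 > 10 holds -> x = 49 - 7 = 42, total = 49 + 42 = 91.
Iteration 2: 42 > 10 holds -> x = 42 - 7 = 35, total = 91 + 35 = 126.
Iteration 3: 35 > 10 holds -> x = 35 - 7 = 28, total = 126 + 28 = 154.
Iteration 4: 28 > 10 holds -> x = 28 - 7 = 21, total = 154 + 21 = 175.
Iteration 5: 21 > 10 holds -> x = 21 - 7 = 14, total = 175 + 14 = 189.
Iteration 6: 14 > 10 holds -> x = 14 - 7 = 7, total = 189 + 7 = 196.
Iteration 7: 7 > 10 fails; recursion stops.
Total rows emitted: 7.

7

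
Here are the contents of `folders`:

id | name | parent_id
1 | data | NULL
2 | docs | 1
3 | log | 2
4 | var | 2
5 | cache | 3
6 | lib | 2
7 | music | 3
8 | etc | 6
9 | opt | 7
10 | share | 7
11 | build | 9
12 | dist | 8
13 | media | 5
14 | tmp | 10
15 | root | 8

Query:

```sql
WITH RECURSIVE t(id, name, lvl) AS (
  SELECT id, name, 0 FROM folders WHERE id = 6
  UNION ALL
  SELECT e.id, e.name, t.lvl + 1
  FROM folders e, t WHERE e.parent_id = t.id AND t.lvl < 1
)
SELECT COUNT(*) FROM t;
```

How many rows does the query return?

2

Base: id=6 (lib) at lvl 0.
Iteration 1: rows with parent_id in {6} -> etc (id 8, lvl 1).
Iteration 2: lvl < 1 fails for all current rows; recursion stops.
Total rows emitted: 2.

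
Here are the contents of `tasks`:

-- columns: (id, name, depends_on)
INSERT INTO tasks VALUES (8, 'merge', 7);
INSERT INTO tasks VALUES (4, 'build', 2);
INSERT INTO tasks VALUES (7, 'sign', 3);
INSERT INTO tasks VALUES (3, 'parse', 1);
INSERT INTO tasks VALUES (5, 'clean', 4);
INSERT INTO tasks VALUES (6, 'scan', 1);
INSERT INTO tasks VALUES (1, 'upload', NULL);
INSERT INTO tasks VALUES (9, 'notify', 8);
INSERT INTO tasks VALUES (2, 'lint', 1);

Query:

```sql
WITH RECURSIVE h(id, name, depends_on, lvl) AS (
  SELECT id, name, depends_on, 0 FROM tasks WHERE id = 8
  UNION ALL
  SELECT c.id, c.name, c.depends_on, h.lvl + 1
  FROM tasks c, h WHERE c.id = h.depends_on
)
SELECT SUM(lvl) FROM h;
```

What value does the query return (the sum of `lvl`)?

6

Base: id=8 (merge), depends_on=7, lvl 0.
Iteration 1: join on id=7 -> sign (id 7, depends_on=3, lvl 1).
Iteration 2: join on id=3 -> parse (id 3, depends_on=1, lvl 2).
Iteration 3: join on id=1 -> upload (id 1, depends_on=NULL, lvl 3).
Iteration 4: depends_on is NULL; no match; recursion stops.
SUM(lvl) = 0 + 1 + 2 + 3 = 6.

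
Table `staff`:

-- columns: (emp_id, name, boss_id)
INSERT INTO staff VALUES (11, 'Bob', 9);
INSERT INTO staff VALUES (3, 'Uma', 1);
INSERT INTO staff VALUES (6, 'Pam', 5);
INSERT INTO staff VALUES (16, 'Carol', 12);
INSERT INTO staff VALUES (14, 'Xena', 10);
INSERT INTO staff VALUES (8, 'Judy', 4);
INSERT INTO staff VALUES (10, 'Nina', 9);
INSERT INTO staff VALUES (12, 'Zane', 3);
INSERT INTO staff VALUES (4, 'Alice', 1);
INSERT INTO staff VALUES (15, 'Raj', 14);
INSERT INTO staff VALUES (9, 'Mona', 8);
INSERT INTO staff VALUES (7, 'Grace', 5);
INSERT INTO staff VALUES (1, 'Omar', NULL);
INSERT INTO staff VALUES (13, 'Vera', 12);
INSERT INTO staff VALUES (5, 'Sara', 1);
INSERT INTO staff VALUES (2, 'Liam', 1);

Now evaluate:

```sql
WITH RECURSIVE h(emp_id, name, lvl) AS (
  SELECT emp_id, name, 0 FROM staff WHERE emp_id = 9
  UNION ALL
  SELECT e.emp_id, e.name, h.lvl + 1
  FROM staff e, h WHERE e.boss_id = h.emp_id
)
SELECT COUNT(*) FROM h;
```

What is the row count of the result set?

5

Base: emp_id=9 (Mona) at lvl 0.
Iteration 1: rows with boss_id in {9} -> Nina (id 10, lvl 1), Bob (id 11, lvl 1).
Iteration 2: rows with boss_id in {10,11} -> Xena (id 14, lvl 2).
Iteration 3: rows with boss_id in {14} -> Raj (id 15, lvl 3).
Iteration 4: no rows with boss_id in {15}; recursion stops.
Total rows emitted: 5.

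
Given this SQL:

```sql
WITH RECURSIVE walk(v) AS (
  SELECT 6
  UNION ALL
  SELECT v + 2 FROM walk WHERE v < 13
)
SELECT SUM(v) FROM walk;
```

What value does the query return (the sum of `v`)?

50

Base: v=6.
Iteration 1: 6 < 13 holds -> v = 6 + 2 = 8.
Iteration 2: 8 < 13 holds -> v = 8 + 2 = 10.
Iteration 3: 10 < 13 holds -> v = 10 + 2 = 12.
Iteration 4: 12 < 13 holds -> v = 12 + 2 = 14.
Iteration 5: 14 < 13 fails; recursion stops.
SUM(v) = 6 + 8 + 10 + 12 + 14 = 50.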